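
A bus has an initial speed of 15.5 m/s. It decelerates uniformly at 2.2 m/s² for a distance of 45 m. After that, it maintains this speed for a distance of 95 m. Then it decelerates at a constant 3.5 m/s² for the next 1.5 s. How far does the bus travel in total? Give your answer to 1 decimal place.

145.8 m

Phase 1 (decelerating): v₀ = 15.5 m/s, a = -2.2 m/s².
v² = v₀² + 2aΔx = 15.5² + 2·-2.2·45 = 42.2 → v = 6.50 m/s
t = (v − v₀)/a = (6.50 − 15.5)/-2.2 = 4.09 s

Phase 2 (constant speed): v₀ = 6.50 m/s, a = 0 m/s².
Constant speed: t = d/v = 95/6.50 = 14.6 s

Phase 3 (decelerating): v₀ = 6.50 m/s, a = -3.5 m/s².
v = v₀ + at = 6.50 + (-3.5)(1.5) = 1.25 m/s
Δx = v₀t + ½at² = 6.50·1.5 + 0.5·-3.5·1.5² = 5.81 m
Total distance = 45.0 + 95.0 + 5.81 = 146 m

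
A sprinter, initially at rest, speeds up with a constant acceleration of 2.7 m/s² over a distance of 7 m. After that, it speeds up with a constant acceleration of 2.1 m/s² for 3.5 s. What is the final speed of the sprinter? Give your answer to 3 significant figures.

Phase 1 (accelerating): v₀ = 0 m/s, a = 2.7 m/s².
v² = v₀² + 2aΔx = 0² + 2·2.7·7 = 37.8 → v = 6.15 m/s
t = (v − v₀)/a = (6.15 − 0)/2.7 = 2.28 s

Phase 2 (accelerating): v₀ = 6.15 m/s, a = 2.1 m/s².
v = v₀ + at = 6.15 + (2.1)(3.5) = 13.5 m/s
Δx = v₀t + ½at² = 6.15·3.5 + 0.5·2.1·3.5² = 34.4 m
Final speed = 13.5 m/s

13.5 m/s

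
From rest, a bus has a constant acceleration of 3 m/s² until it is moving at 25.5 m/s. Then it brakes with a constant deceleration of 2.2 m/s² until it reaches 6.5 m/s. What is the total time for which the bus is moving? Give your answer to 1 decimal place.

Phase 1 (accelerating): v₀ = 0 m/s, a = 3 m/s².
v = v₀ + at → t = (25.5 − 0) / 3 = 8.50 s
v² = v₀² + 2aΔx → Δx = (25.5² − 0²)/(2·3) = 108 m

Phase 2 (decelerating): v₀ = 25.5 m/s, a = -2.2 m/s².
v = v₀ + at → t = (6.5 − 25.5) / -2.2 = 8.64 s
v² = v₀² + 2aΔx → Δx = (6.5² − 25.5²)/(2·-2.2) = 138 m
Total time = 8.50 + 8.64 = 17.1 s

17.1 s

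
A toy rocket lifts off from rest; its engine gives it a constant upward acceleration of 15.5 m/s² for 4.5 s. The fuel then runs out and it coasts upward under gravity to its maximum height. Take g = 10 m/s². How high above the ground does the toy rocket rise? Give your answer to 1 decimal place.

Phase 1 (powered ascent): v₀ = 0 m/s, a = 15.5 m/s².
v = v₀ + at = 0 + (15.5)(4.5) = 69.8 m/s
Δx = v₀t + ½at² = 0·4.5 + 0.5·15.5·4.5² = 157 m

Phase 2 (coasting upward): v₀ = 69.8 m/s, a = -10 m/s².
v = v₀ + at → t = (0 − 69.8) / -10 = 6.97 s
v² = v₀² + 2aΔx → Δx = (0² − 69.8²)/(2·-10) = 243 m
Maximum height = 157 + 243 = 400 m

400.2 m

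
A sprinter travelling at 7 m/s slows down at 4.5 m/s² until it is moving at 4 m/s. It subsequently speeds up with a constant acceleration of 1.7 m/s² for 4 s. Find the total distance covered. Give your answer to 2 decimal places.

33.27 m

Phase 1 (decelerating): v₀ = 7.00 m/s, a = -4.5 m/s².
v = v₀ + at → t = (4 − 7.00) / -4.5 = 0.667 s
v² = v₀² + 2aΔx → Δx = (4² − 7.00²)/(2·-4.5) = 3.67 m

Phase 2 (accelerating): v₀ = 4.00 m/s, a = 1.7 m/s².
v = v₀ + at = 4.00 + (1.7)(4) = 10.8 m/s
Δx = v₀t + ½at² = 4.00·4 + 0.5·1.7·4² = 29.6 m
Total distance = 3.67 + 29.6 = 33.3 m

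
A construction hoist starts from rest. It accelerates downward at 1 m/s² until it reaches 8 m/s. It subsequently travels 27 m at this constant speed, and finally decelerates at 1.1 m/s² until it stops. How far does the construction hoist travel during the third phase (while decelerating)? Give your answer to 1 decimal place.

29.1 m

Phase 1 (accelerating): v₀ = 0 m/s, a = 1 m/s².
v = v₀ + at → t = (8 − 0) / 1 = 8.00 s
v² = v₀² + 2aΔx → Δx = (8² − 0²)/(2·1) = 32.0 m

Phase 2 (constant speed): v₀ = 8.00 m/s, a = 0 m/s².
Constant speed: t = d/v = 27/8.00 = 3.38 s

Phase 3 (decelerating): v₀ = 8.00 m/s, a = -1.1 m/s².
v = v₀ + at → t = (0 − 8.00) / -1.1 = 7.27 s
v² = v₀² + 2aΔx → Δx = (0² − 8.00²)/(2·-1.1) = 29.1 m
Distance in phase 3 = 29.1 m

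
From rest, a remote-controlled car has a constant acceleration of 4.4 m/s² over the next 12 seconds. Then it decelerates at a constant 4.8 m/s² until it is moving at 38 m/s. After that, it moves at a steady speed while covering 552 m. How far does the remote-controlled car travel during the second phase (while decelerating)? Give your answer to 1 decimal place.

140.0 m

Phase 1 (accelerating): v₀ = 0 m/s, a = 4.4 m/s².
v = v₀ + at = 0 + (4.4)(12) = 52.8 m/s
Δx = v₀t + ½at² = 0·12 + 0.5·4.4·12² = 317 m

Phase 2 (decelerating): v₀ = 52.8 m/s, a = -4.8 m/s².
v = v₀ + at → t = (38 − 52.8) / -4.8 = 3.08 s
v² = v₀² + 2aΔx → Δx = (38² − 52.8²)/(2·-4.8) = 140 m
Distance in phase 2 = 140 m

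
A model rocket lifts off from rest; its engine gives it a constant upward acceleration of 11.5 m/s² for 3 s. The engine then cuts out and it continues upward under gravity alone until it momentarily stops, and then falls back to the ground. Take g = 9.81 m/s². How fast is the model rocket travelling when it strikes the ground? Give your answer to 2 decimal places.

46.96 m/s

Phase 1 (powered ascent): v₀ = 0 m/s, a = 11.5 m/s².
v = v₀ + at = 0 + (11.5)(3) = 34.5 m/s
Δx = v₀t + ½at² = 0·3 + 0.5·11.5·3² = 51.8 m

Phase 2 (coasting upward): v₀ = 34.5 m/s, a = -9.81 m/s².
v = v₀ + at → t = (0 − 34.5) / -9.81 = 3.52 s
v² = v₀² + 2aΔx → Δx = (0² − 34.5²)/(2·-9.81) = 60.7 m

Phase 3 (free fall): v₀ = 0 m/s, a = -9.81 m/s².
Falls 112 m from rest: t = √(2·112/9.81) = 4.79 s; v = g·t = 47.0 m/s.
Impact speed = 47.0 m/s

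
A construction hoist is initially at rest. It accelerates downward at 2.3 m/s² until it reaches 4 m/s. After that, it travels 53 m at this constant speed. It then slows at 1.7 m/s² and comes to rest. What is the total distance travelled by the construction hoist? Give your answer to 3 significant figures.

61.2 m

Phase 1 (accelerating): v₀ = 0 m/s, a = 2.3 m/s².
v = v₀ + at → t = (4 − 0) / 2.3 = 1.74 s
v² = v₀² + 2aΔx → Δx = (4² − 0²)/(2·2.3) = 3.48 m

Phase 2 (constant speed): v₀ = 4.00 m/s, a = 0 m/s².
Constant speed: t = d/v = 53/4.00 = 13.2 s

Phase 3 (decelerating): v₀ = 4.00 m/s, a = -1.7 m/s².
v = v₀ + at → t = (0 − 4.00) / -1.7 = 2.35 s
v² = v₀² + 2aΔx → Δx = (0² − 4.00²)/(2·-1.7) = 4.71 m
Total distance = 3.48 + 53.0 + 4.71 = 61.2 m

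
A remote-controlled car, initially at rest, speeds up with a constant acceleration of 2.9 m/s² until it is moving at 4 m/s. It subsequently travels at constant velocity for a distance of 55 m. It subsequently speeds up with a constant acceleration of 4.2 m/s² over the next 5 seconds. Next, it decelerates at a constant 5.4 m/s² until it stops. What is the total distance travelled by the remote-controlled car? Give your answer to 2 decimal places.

188.13 m

Phase 1 (accelerating): v₀ = 0 m/s, a = 2.9 m/s².
v = v₀ + at → t = (4 − 0) / 2.9 = 1.38 s
v² = v₀² + 2aΔx → Δx = (4² − 0²)/(2·2.9) = 2.76 m

Phase 2 (constant speed): v₀ = 4.00 m/s, a = 0 m/s².
Constant speed: t = d/v = 55/4.00 = 13.8 s

Phase 3 (accelerating): v₀ = 4.00 m/s, a = 4.2 m/s².
v = v₀ + at = 4.00 + (4.2)(5) = 25.0 m/s
Δx = v₀t + ½at² = 4.00·5 + 0.5·4.2·5² = 72.5 m

Phase 4 (decelerating): v₀ = 25.0 m/s, a = -5.4 m/s².
v = v₀ + at → t = (0 − 25.0) / -5.4 = 4.63 s
v² = v₀² + 2aΔx → Δx = (0² − 25.0²)/(2·-5.4) = 57.9 m
Total distance = 2.76 + 55.0 + 72.5 + 57.9 = 188 m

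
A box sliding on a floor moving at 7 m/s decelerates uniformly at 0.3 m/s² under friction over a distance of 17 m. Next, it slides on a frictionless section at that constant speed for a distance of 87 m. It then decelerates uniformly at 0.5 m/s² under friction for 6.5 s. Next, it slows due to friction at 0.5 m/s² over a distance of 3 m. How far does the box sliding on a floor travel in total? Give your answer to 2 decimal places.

Phase 1 (decelerating): v₀ = 7.00 m/s, a = -0.3 m/s².
v² = v₀² + 2aΔx = 7.00² + 2·-0.3·17 = 38.8 → v = 6.23 m/s
t = (v − v₀)/a = (6.23 − 7.00)/-0.3 = 2.57 s

Phase 2 (constant speed): v₀ = 6.23 m/s, a = 0 m/s².
Constant speed: t = d/v = 87/6.23 = 14.0 s

Phase 3 (decelerating): v₀ = 6.23 m/s, a = -0.5 m/s².
v = v₀ + at = 6.23 + (-0.5)(6.5) = 2.98 m/s
Δx = v₀t + ½at² = 6.23·6.5 + 0.5·-0.5·6.5² = 29.9 m

Phase 4 (decelerating): v₀ = 2.98 m/s, a = -0.5 m/s².
v² = v₀² + 2aΔx = 2.98² + 2·-0.5·3 = 5.87 → v = 2.42 m/s
t = (v − v₀)/a = (2.42 − 2.98)/-0.5 = 1.11 s
Total distance = 17.0 + 87.0 + 29.9 + 3.00 = 137 m

136.93 m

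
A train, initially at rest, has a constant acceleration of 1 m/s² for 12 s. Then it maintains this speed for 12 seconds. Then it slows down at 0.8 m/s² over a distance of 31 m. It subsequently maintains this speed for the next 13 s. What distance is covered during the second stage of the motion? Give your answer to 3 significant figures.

144 m

Phase 1 (accelerating): v₀ = 0 m/s, a = 1 m/s².
v = v₀ + at = 0 + (1)(12) = 12.0 m/s
Δx = v₀t + ½at² = 0·12 + 0.5·1·12² = 72.0 m

Phase 2 (constant speed): v₀ = 12.0 m/s, a = 0 m/s².
v = v₀ + at = 12.0 + (0)(12) = 12.0 m/s
Δx = v₀t + ½at² = 12.0·12 + 0.5·0·12² = 144 m
Distance in phase 2 = 144 m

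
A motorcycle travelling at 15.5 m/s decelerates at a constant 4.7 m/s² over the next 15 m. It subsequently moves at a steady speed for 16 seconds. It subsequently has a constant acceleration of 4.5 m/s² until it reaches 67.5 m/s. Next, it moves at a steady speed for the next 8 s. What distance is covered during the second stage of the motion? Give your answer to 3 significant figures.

Phase 1 (decelerating): v₀ = 15.5 m/s, a = -4.7 m/s².
v² = v₀² + 2aΔx = 15.5² + 2·-4.7·15 = 99.2 → v = 9.96 m/s
t = (v − v₀)/a = (9.96 − 15.5)/-4.7 = 1.18 s

Phase 2 (constant speed): v₀ = 9.96 m/s, a = 0 m/s².
v = v₀ + at = 9.96 + (0)(16) = 9.96 m/s
Δx = v₀t + ½at² = 9.96·16 + 0.5·0·16² = 159 m
Distance in phase 2 = 159 m

159 m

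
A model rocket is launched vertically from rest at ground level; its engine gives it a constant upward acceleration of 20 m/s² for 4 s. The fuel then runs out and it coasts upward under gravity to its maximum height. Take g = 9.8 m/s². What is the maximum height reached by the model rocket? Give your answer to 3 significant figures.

Phase 1 (powered ascent): v₀ = 0 m/s, a = 20 m/s².
v = v₀ + at = 0 + (20)(4) = 80.0 m/s
Δx = v₀t + ½at² = 0·4 + 0.5·20·4² = 160 m

Phase 2 (coasting upward): v₀ = 80.0 m/s, a = -9.8 m/s².
v = v₀ + at → t = (0 − 80.0) / -9.8 = 8.16 s
v² = v₀² + 2aΔx → Δx = (0² − 80.0²)/(2·-9.8) = 327 m
Maximum height = 160 + 327 = 487 m

487 m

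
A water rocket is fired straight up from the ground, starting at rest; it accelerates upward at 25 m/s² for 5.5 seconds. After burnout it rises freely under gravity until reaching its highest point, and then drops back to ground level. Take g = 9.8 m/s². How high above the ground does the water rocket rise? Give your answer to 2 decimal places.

1342.73 m

Phase 1 (powered ascent): v₀ = 0 m/s, a = 25 m/s².
v = v₀ + at = 0 + (25)(5.5) = 138 m/s
Δx = v₀t + ½at² = 0·5.5 + 0.5·25·5.5² = 378 m

Phase 2 (coasting upward): v₀ = 138 m/s, a = -9.8 m/s².
v = v₀ + at → t = (0 − 138) / -9.8 = 14.0 s
v² = v₀² + 2aΔx → Δx = (0² − 138²)/(2·-9.8) = 965 m
Maximum height = 378 + 965 = 1340 m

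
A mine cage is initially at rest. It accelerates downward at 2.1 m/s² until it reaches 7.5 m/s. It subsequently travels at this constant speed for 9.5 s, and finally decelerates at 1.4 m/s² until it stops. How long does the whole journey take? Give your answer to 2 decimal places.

Phase 1 (accelerating): v₀ = 0 m/s, a = 2.1 m/s².
v = v₀ + at → t = (7.5 − 0) / 2.1 = 3.57 s
v² = v₀² + 2aΔx → Δx = (7.5² − 0²)/(2·2.1) = 13.4 m

Phase 2 (constant speed): v₀ = 7.50 m/s, a = 0 m/s².
v = v₀ + at = 7.50 + (0)(9.5) = 7.50 m/s
Δx = v₀t + ½at² = 7.50·9.5 + 0.5·0·9.5² = 71.2 m

Phase 3 (decelerating): v₀ = 7.50 m/s, a = -1.4 m/s².
v = v₀ + at → t = (0 − 7.50) / -1.4 = 5.36 s
v² = v₀² + 2aΔx → Δx = (0² − 7.50²)/(2·-1.4) = 20.1 m
Total time = 3.57 + 9.50 + 5.36 = 18.4 s

18.43 s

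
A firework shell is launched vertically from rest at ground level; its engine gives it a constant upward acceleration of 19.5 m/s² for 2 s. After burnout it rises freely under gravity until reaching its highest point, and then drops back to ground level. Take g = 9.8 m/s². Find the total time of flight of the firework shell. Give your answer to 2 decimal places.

10.86 s

Phase 1 (powered ascent): v₀ = 0 m/s, a = 19.5 m/s².
v = v₀ + at = 0 + (19.5)(2) = 39.0 m/s
Δx = v₀t + ½at² = 0·2 + 0.5·19.5·2² = 39.0 m

Phase 2 (coasting upward): v₀ = 39.0 m/s, a = -9.8 m/s².
v = v₀ + at → t = (0 − 39.0) / -9.8 = 3.98 s
v² = v₀² + 2aΔx → Δx = (0² − 39.0²)/(2·-9.8) = 77.6 m

Phase 3 (free fall): v₀ = 0 m/s, a = -9.8 m/s².
Falls 117 m from rest: t = √(2·117/9.8) = 4.88 s; v = g·t = 47.8 m/s.
Total time = 2.00 + 3.98 + 4.88 = 10.9 s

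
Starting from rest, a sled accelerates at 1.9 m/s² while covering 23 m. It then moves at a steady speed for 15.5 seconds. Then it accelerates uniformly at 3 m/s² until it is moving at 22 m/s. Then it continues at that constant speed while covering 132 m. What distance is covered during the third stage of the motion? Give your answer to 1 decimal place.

66.1 m

Phase 1 (accelerating): v₀ = 0 m/s, a = 1.9 m/s².
v² = v₀² + 2aΔx = 0² + 2·1.9·23 = 87.4 → v = 9.35 m/s
t = (v − v₀)/a = (9.35 − 0)/1.9 = 4.92 s

Phase 2 (constant speed): v₀ = 9.35 m/s, a = 0 m/s².
v = v₀ + at = 9.35 + (0)(15.5) = 9.35 m/s
Δx = v₀t + ½at² = 9.35·15.5 + 0.5·0·15.5² = 145 m

Phase 3 (accelerating): v₀ = 9.35 m/s, a = 3 m/s².
v = v₀ + at → t = (22 − 9.35) / 3 = 4.22 s
v² = v₀² + 2aΔx → Δx = (22² − 9.35²)/(2·3) = 66.1 m
Distance in phase 3 = 66.1 m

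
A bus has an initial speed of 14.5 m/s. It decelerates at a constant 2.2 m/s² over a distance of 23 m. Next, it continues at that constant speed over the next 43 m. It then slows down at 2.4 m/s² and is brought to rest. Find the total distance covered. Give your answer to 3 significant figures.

Phase 1 (decelerating): v₀ = 14.5 m/s, a = -2.2 m/s².
v² = v₀² + 2aΔx = 14.5² + 2·-2.2·23 = 109 → v = 10.4 m/s
t = (v − v₀)/a = (10.4 − 14.5)/-2.2 = 1.84 s

Phase 2 (constant speed): v₀ = 10.4 m/s, a = 0 m/s².
Constant speed: t = d/v = 43/10.4 = 4.12 s

Phase 3 (decelerating): v₀ = 10.4 m/s, a = -2.4 m/s².
v = v₀ + at → t = (0 − 10.4) / -2.4 = 4.35 s
v² = v₀² + 2aΔx → Δx = (0² − 10.4²)/(2·-2.4) = 22.7 m
Total distance = 23.0 + 43.0 + 22.7 = 88.7 m

88.7 m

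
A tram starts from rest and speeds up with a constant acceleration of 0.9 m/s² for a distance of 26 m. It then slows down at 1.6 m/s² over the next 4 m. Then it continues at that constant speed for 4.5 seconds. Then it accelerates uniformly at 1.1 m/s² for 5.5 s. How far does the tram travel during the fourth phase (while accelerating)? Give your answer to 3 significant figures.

48.7 m

Phase 1 (accelerating): v₀ = 0 m/s, a = 0.9 m/s².
v² = v₀² + 2aΔx = 0² + 2·0.9·26 = 46.8 → v = 6.84 m/s
t = (v − v₀)/a = (6.84 − 0)/0.9 = 7.60 s

Phase 2 (decelerating): v₀ = 6.84 m/s, a = -1.6 m/s².
v² = v₀² + 2aΔx = 6.84² + 2·-1.6·4 = 34.0 → v = 5.83 m/s
t = (v − v₀)/a = (5.83 − 6.84)/-1.6 = 0.631 s

Phase 3 (constant speed): v₀ = 5.83 m/s, a = 0 m/s².
v = v₀ + at = 5.83 + (0)(4.5) = 5.83 m/s
Δx = v₀t + ½at² = 5.83·4.5 + 0.5·0·4.5² = 26.2 m

Phase 4 (accelerating): v₀ = 5.83 m/s, a = 1.1 m/s².
v = v₀ + at = 5.83 + (1.1)(5.5) = 11.9 m/s
Δx = v₀t + ½at² = 5.83·5.5 + 0.5·1.1·5.5² = 48.7 m
Distance in phase 4 = 48.7 m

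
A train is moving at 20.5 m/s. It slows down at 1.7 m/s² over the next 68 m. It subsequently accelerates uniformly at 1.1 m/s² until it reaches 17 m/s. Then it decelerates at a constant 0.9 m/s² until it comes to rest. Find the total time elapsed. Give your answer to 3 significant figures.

25.8 s

Phase 1 (decelerating): v₀ = 20.5 m/s, a = -1.7 m/s².
v² = v₀² + 2aΔx = 20.5² + 2·-1.7·68 = 189 → v = 13.7 m/s
t = (v − v₀)/a = (13.7 − 20.5)/-1.7 = 3.97 s

Phase 2 (accelerating): v₀ = 13.7 m/s, a = 1.1 m/s².
v = v₀ + at → t = (17 − 13.7) / 1.1 = 2.95 s
v² = v₀² + 2aΔx → Δx = (17² − 13.7²)/(2·1.1) = 45.4 m

Phase 3 (decelerating): v₀ = 17.0 m/s, a = -0.9 m/s².
v = v₀ + at → t = (0 − 17.0) / -0.9 = 18.9 s
v² = v₀² + 2aΔx → Δx = (0² − 17.0²)/(2·-0.9) = 161 m
Total time = 3.97 + 2.95 + 18.9 = 25.8 s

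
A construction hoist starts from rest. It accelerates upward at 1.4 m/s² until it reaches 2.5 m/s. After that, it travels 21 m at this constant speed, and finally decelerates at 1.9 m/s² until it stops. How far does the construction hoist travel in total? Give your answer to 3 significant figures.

24.9 m

Phase 1 (accelerating): v₀ = 0 m/s, a = 1.4 m/s².
v = v₀ + at → t = (2.5 − 0) / 1.4 = 1.79 s
v² = v₀² + 2aΔx → Δx = (2.5² − 0²)/(2·1.4) = 2.23 m

Phase 2 (constant speed): v₀ = 2.50 m/s, a = 0 m/s².
Constant speed: t = d/v = 21/2.50 = 8.40 s

Phase 3 (decelerating): v₀ = 2.50 m/s, a = -1.9 m/s².
v = v₀ + at → t = (0 − 2.50) / -1.9 = 1.32 s
v² = v₀² + 2aΔx → Δx = (0² − 2.50²)/(2·-1.9) = 1.64 m
Total distance = 2.23 + 21.0 + 1.64 = 24.9 m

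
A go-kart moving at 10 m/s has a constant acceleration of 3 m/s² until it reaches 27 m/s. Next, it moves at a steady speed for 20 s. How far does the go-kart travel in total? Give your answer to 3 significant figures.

645 m

Phase 1 (accelerating): v₀ = 10.0 m/s, a = 3 m/s².
v = v₀ + at → t = (27 − 10.0) / 3 = 5.67 s
v² = v₀² + 2aΔx → Δx = (27² − 10.0²)/(2·3) = 105 m

Phase 2 (constant speed): v₀ = 27.0 m/s, a = 0 m/s².
v = v₀ + at = 27.0 + (0)(20) = 27.0 m/s
Δx = v₀t + ½at² = 27.0·20 + 0.5·0·20² = 540 m
Total distance = 105 + 540 = 645 m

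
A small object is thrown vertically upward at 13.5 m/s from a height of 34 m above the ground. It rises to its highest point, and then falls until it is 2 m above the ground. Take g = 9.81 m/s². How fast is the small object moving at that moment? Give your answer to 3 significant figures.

Phase 1 (rising): v₀ = 13.5 m/s, a = -9.81 m/s².
v = v₀ + at → t = (0 − 13.5) / -9.81 = 1.38 s
v² = v₀² + 2aΔx → Δx = (0² − 13.5²)/(2·-9.81) = 9.29 m

Phase 2 (falling): v₀ = 0 m/s, a = -9.81 m/s².
Falls 41.3 m from rest: t = √(2·41.3/9.81) = 2.90 s; v = g·t = 28.5 m/s.
Final speed = 28.5 m/s

28.5 m/s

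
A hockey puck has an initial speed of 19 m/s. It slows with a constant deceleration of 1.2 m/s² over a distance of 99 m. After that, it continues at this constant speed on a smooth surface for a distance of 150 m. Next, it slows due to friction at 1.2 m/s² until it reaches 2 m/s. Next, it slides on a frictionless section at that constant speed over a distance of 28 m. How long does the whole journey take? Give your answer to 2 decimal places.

41.67 s

Phase 1 (decelerating): v₀ = 19.0 m/s, a = -1.2 m/s².
v² = v₀² + 2aΔx = 19.0² + 2·-1.2·99 = 123 → v = 11.1 m/s
t = (v − v₀)/a = (11.1 − 19.0)/-1.2 = 6.58 s

Phase 2 (constant speed): v₀ = 11.1 m/s, a = 0 m/s².
Constant speed: t = d/v = 150/11.1 = 13.5 s

Phase 3 (decelerating): v₀ = 11.1 m/s, a = -1.2 m/s².
v = v₀ + at → t = (2 − 11.1) / -1.2 = 7.59 s
v² = v₀² + 2aΔx → Δx = (2² − 11.1²)/(2·-1.2) = 49.8 m

Phase 4 (constant speed): v₀ = 2.00 m/s, a = 0 m/s².
Constant speed: t = d/v = 28/2.00 = 14.0 s
Total time = 6.58 + 13.5 + 7.59 + 14.0 = 41.7 s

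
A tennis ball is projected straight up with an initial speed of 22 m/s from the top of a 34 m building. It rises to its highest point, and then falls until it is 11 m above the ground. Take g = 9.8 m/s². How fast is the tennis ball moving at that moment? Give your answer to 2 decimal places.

30.57 m/s

Phase 1 (rising): v₀ = 22.0 m/s, a = -9.8 m/s².
v = v₀ + at → t = (0 − 22.0) / -9.8 = 2.24 s
v² = v₀² + 2aΔx → Δx = (0² − 22.0²)/(2·-9.8) = 24.7 m

Phase 2 (falling): v₀ = 0 m/s, a = -9.8 m/s².
Falls 47.7 m from rest: t = √(2·47.7/9.8) = 3.12 s; v = g·t = 30.6 m/s.
Final speed = 30.6 m/s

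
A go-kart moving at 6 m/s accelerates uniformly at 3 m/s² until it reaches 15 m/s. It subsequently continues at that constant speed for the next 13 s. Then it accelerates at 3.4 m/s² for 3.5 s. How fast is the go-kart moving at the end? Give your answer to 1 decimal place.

Phase 1 (accelerating): v₀ = 6.00 m/s, a = 3 m/s².
v = v₀ + at → t = (15 − 6.00) / 3 = 3.00 s
v² = v₀² + 2aΔx → Δx = (15² − 6.00²)/(2·3) = 31.5 m

Phase 2 (constant speed): v₀ = 15.0 m/s, a = 0 m/s².
v = v₀ + at = 15.0 + (0)(13) = 15.0 m/s
Δx = v₀t + ½at² = 15.0·13 + 0.5·0·13² = 195 m

Phase 3 (accelerating): v₀ = 15.0 m/s, a = 3.4 m/s².
v = v₀ + at = 15.0 + (3.4)(3.5) = 26.9 m/s
Δx = v₀t + ½at² = 15.0·3.5 + 0.5·3.4·3.5² = 73.3 m
Final speed = 26.9 m/s

26.9 m/s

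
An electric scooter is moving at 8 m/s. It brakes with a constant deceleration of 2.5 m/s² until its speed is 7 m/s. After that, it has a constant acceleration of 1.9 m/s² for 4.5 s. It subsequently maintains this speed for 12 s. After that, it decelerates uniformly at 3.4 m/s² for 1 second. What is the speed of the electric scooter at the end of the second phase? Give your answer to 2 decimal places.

15.55 m/s

Phase 1 (decelerating): v₀ = 8.00 m/s, a = -2.5 m/s².
v = v₀ + at → t = (7 − 8.00) / -2.5 = 0.400 s
v² = v₀² + 2aΔx → Δx = (7² − 8.00²)/(2·-2.5) = 3.00 m

Phase 2 (accelerating): v₀ = 7.00 m/s, a = 1.9 m/s².
v = v₀ + at = 7.00 + (1.9)(4.5) = 15.5 m/s
Δx = v₀t + ½at² = 7.00·4.5 + 0.5·1.9·4.5² = 50.7 m
Speed at end of phase 2 = 15.5 m/s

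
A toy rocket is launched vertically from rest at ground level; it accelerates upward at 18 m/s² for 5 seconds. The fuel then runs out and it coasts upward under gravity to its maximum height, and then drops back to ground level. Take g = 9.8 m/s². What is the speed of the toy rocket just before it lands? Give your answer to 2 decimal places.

111.85 m/s

Phase 1 (powered ascent): v₀ = 0 m/s, a = 18 m/s².
v = v₀ + at = 0 + (18)(5) = 90.0 m/s
Δx = v₀t + ½at² = 0·5 + 0.5·18·5² = 225 m

Phase 2 (coasting upward): v₀ = 90.0 m/s, a = -9.8 m/s².
v = v₀ + at → t = (0 − 90.0) / -9.8 = 9.18 s
v² = v₀² + 2aΔx → Δx = (0² − 90.0²)/(2·-9.8) = 413 m

Phase 3 (free fall): v₀ = 0 m/s, a = -9.8 m/s².
Falls 638 m from rest: t = √(2·638/9.8) = 11.4 s; v = g·t = 112 m/s.
Impact speed = 112 m/s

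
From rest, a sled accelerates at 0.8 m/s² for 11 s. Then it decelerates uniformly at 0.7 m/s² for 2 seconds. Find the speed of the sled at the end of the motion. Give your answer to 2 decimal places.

7.40 m/s

Phase 1 (accelerating): v₀ = 0 m/s, a = 0.8 m/s².
v = v₀ + at = 0 + (0.8)(11) = 8.80 m/s
Δx = v₀t + ½at² = 0·11 + 0.5·0.8·11² = 48.4 m

Phase 2 (decelerating): v₀ = 8.80 m/s, a = -0.7 m/s².
v = v₀ + at = 8.80 + (-0.7)(2) = 7.40 m/s
Δx = v₀t + ½at² = 8.80·2 + 0.5·-0.7·2² = 16.2 m
Final speed = 7.40 m/s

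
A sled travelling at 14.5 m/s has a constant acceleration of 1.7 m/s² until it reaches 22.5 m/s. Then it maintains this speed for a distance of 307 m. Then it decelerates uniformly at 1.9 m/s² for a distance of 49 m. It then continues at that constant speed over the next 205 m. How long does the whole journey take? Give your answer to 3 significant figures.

32.2 s

Phase 1 (accelerating): v₀ = 14.5 m/s, a = 1.7 m/s².
v = v₀ + at → t = (22.5 − 14.5) / 1.7 = 4.71 s
v² = v₀² + 2aΔx → Δx = (22.5² − 14.5²)/(2·1.7) = 87.1 m

Phase 2 (constant speed): v₀ = 22.5 m/s, a = 0 m/s².
Constant speed: t = d/v = 307/22.5 = 13.6 s

Phase 3 (decelerating): v₀ = 22.5 m/s, a = -1.9 m/s².
v² = v₀² + 2aΔx = 22.5² + 2·-1.9·49 = 320 → v = 17.9 m/s
t = (v − v₀)/a = (17.9 − 22.5)/-1.9 = 2.43 s

Phase 4 (constant speed): v₀ = 17.9 m/s, a = 0 m/s².
Constant speed: t = d/v = 205/17.9 = 11.5 s
Total time = 4.71 + 13.6 + 2.43 + 11.5 = 32.2 s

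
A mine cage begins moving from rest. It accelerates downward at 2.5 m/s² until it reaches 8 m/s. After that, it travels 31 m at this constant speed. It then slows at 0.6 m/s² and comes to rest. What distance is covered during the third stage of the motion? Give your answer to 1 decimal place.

Phase 1 (accelerating): v₀ = 0 m/s, a = 2.5 m/s².
v = v₀ + at → t = (8 − 0) / 2.5 = 3.20 s
v² = v₀² + 2aΔx → Δx = (8² − 0²)/(2·2.5) = 12.8 m

Phase 2 (constant speed): v₀ = 8.00 m/s, a = 0 m/s².
Constant speed: t = d/v = 31/8.00 = 3.88 s

Phase 3 (decelerating): v₀ = 8.00 m/s, a = -0.6 m/s².
v = v₀ + at → t = (0 − 8.00) / -0.6 = 13.3 s
v² = v₀² + 2aΔx → Δx = (0² − 8.00²)/(2·-0.6) = 53.3 m
Distance in phase 3 = 53.3 m

53.3 m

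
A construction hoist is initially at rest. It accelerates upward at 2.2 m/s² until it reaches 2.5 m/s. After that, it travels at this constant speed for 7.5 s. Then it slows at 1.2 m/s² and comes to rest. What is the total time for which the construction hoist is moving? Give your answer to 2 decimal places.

Phase 1 (accelerating): v₀ = 0 m/s, a = 2.2 m/s².
v = v₀ + at → t = (2.5 − 0) / 2.2 = 1.14 s
v² = v₀² + 2aΔx → Δx = (2.5² − 0²)/(2·2.2) = 1.42 m

Phase 2 (constant speed): v₀ = 2.50 m/s, a = 0 m/s².
v = v₀ + at = 2.50 + (0)(7.5) = 2.50 m/s
Δx = v₀t + ½at² = 2.50·7.5 + 0.5·0·7.5² = 18.8 m

Phase 3 (decelerating): v₀ = 2.50 m/s, a = -1.2 m/s².
v = v₀ + at → t = (0 − 2.50) / -1.2 = 2.08 s
v² = v₀² + 2aΔx → Δx = (0² − 2.50²)/(2·-1.2) = 2.60 m
Total time = 1.14 + 7.50 + 2.08 = 10.7 s

10.72 s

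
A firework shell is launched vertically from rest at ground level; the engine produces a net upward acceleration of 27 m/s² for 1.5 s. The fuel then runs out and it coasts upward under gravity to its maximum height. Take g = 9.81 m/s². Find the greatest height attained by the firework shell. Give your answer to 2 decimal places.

113.98 m

Phase 1 (powered ascent): v₀ = 0 m/s, a = 27 m/s².
v = v₀ + at = 0 + (27)(1.5) = 40.5 m/s
Δx = v₀t + ½at² = 0·1.5 + 0.5·27·1.5² = 30.4 m

Phase 2 (coasting upward): v₀ = 40.5 m/s, a = -9.81 m/s².
v = v₀ + at → t = (0 − 40.5) / -9.81 = 4.13 s
v² = v₀² + 2aΔx → Δx = (0² − 40.5²)/(2·-9.81) = 83.6 m
Maximum height = 30.4 + 83.6 = 114 m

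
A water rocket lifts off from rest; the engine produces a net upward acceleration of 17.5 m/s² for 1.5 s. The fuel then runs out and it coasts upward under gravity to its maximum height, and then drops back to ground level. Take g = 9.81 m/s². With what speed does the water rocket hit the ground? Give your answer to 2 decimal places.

Phase 1 (powered ascent): v₀ = 0 m/s, a = 17.5 m/s².
v = v₀ + at = 0 + (17.5)(1.5) = 26.2 m/s
Δx = v₀t + ½at² = 0·1.5 + 0.5·17.5·1.5² = 19.7 m

Phase 2 (coasting upward): v₀ = 26.2 m/s, a = -9.81 m/s².
v = v₀ + at → t = (0 − 26.2) / -9.81 = 2.68 s
v² = v₀² + 2aΔx → Δx = (0² − 26.2²)/(2·-9.81) = 35.1 m

Phase 3 (free fall): v₀ = 0 m/s, a = -9.81 m/s².
Falls 54.8 m from rest: t = √(2·54.8/9.81) = 3.34 s; v = g·t = 32.8 m/s.
Impact speed = 32.8 m/s

32.79 m/s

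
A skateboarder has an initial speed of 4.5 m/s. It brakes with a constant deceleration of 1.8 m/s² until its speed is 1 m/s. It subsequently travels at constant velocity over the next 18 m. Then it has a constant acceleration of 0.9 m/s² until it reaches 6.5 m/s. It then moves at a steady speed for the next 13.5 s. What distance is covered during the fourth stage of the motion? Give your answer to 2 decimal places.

87.75 m

Phase 1 (decelerating): v₀ = 4.50 m/s, a = -1.8 m/s².
v = v₀ + at → t = (1 − 4.50) / -1.8 = 1.94 s
v² = v₀² + 2aΔx → Δx = (1² − 4.50²)/(2·-1.8) = 5.35 m

Phase 2 (constant speed): v₀ = 1.00 m/s, a = 0 m/s².
Constant speed: t = d/v = 18/1.00 = 18.0 s

Phase 3 (accelerating): v₀ = 1.00 m/s, a = 0.9 m/s².
v = v₀ + at → t = (6.5 − 1.00) / 0.9 = 6.11 s
v² = v₀² + 2aΔx → Δx = (6.5² − 1.00²)/(2·0.9) = 22.9 m

Phase 4 (constant speed): v₀ = 6.50 m/s, a = 0 m/s².
v = v₀ + at = 6.50 + (0)(13.5) = 6.50 m/s
Δx = v₀t + ½at² = 6.50·13.5 + 0.5·0·13.5² = 87.8 m
Distance in phase 4 = 87.8 m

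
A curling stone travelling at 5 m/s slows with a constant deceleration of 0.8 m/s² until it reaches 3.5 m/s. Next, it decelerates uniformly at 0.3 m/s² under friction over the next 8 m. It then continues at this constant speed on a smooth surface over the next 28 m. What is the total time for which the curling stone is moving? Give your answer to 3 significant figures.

14.7 s

Phase 1 (decelerating): v₀ = 5.00 m/s, a = -0.8 m/s².
v = v₀ + at → t = (3.5 − 5.00) / -0.8 = 1.88 s
v² = v₀² + 2aΔx → Δx = (3.5² − 5.00²)/(2·-0.8) = 7.97 m

Phase 2 (decelerating): v₀ = 3.50 m/s, a = -0.3 m/s².
v² = v₀² + 2aΔx = 3.50² + 2·-0.3·8 = 7.45 → v = 2.73 m/s
t = (v − v₀)/a = (2.73 − 3.50)/-0.3 = 2.57 s

Phase 3 (constant speed): v₀ = 2.73 m/s, a = 0 m/s².
Constant speed: t = d/v = 28/2.73 = 10.3 s
Total time = 1.88 + 2.57 + 10.3 = 14.7 s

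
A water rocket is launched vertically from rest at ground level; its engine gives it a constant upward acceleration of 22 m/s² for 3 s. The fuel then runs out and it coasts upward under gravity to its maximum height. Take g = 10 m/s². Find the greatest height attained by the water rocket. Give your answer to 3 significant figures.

317 m

Phase 1 (powered ascent): v₀ = 0 m/s, a = 22 m/s².
v = v₀ + at = 0 + (22)(3) = 66.0 m/s
Δx = v₀t + ½at² = 0·3 + 0.5·22·3² = 99.0 m

Phase 2 (coasting upward): v₀ = 66.0 m/s, a = -10 m/s².
v = v₀ + at → t = (0 − 66.0) / -10 = 6.60 s
v² = v₀² + 2aΔx → Δx = (0² − 66.0²)/(2·-10) = 218 m
Maximum height = 99.0 + 218 = 317 m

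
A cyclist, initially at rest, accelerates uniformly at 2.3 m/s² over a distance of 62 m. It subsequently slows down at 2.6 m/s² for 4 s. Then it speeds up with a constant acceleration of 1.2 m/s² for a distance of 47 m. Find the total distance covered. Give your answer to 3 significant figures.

Phase 1 (accelerating): v₀ = 0 m/s, a = 2.3 m/s².
v² = v₀² + 2aΔx = 0² + 2·2.3·62 = 285 → v = 16.9 m/s
t = (v − v₀)/a = (16.9 − 0)/2.3 = 7.34 s

Phase 2 (decelerating): v₀ = 16.9 m/s, a = -2.6 m/s².
v = v₀ + at = 16.9 + (-2.6)(4) = 6.49 m/s
Δx = v₀t + ½at² = 16.9·4 + 0.5·-2.6·4² = 46.8 m

Phase 3 (accelerating): v₀ = 6.49 m/s, a = 1.2 m/s².
v² = v₀² + 2aΔx = 6.49² + 2·1.2·47 = 155 → v = 12.4 m/s
t = (v − v₀)/a = (12.4 − 6.49)/1.2 = 4.96 s
Total distance = 62.0 + 46.8 + 47.0 = 156 m

156 m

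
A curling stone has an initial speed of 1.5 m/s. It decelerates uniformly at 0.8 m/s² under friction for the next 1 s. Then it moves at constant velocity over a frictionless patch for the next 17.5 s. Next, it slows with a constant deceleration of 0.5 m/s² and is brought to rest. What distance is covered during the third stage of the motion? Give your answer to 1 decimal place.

Phase 1 (decelerating): v₀ = 1.50 m/s, a = -0.8 m/s².
v = v₀ + at = 1.50 + (-0.8)(1) = 0.700 m/s
Δx = v₀t + ½at² = 1.50·1 + 0.5·-0.8·1² = 1.10 m

Phase 2 (constant speed): v₀ = 0.700 m/s, a = 0 m/s².
v = v₀ + at = 0.700 + (0)(17.5) = 0.700 m/s
Δx = v₀t + ½at² = 0.700·17.5 + 0.5·0·17.5² = 12.2 m

Phase 3 (decelerating): v₀ = 0.700 m/s, a = -0.5 m/s².
v = v₀ + at → t = (0 − 0.700) / -0.5 = 1.40 s
v² = v₀² + 2aΔx → Δx = (0² − 0.700²)/(2·-0.5) = 0.490 m
Distance in phase 3 = 0.490 m

0.5 m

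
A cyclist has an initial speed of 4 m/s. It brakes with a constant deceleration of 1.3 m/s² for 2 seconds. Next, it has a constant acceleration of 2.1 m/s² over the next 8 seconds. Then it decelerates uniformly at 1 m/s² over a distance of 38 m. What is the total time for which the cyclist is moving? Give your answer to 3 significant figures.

12.2 s

Phase 1 (decelerating): v₀ = 4.00 m/s, a = -1.3 m/s².
v = v₀ + at = 4.00 + (-1.3)(2) = 1.40 m/s
Δx = v₀t + ½at² = 4.00·2 + 0.5·-1.3·2² = 5.40 m

Phase 2 (accelerating): v₀ = 1.40 m/s, a = 2.1 m/s².
v = v₀ + at = 1.40 + (2.1)(8) = 18.2 m/s
Δx = v₀t + ½at² = 1.40·8 + 0.5·2.1·8² = 78.4 m

Phase 3 (decelerating): v₀ = 18.2 m/s, a = -1 m/s².
v² = v₀² + 2aΔx = 18.2² + 2·-1·38 = 255 → v = 16.0 m/s
t = (v − v₀)/a = (16.0 − 18.2)/-1 = 2.22 s
Total time = 2.00 + 8.00 + 2.22 = 12.2 s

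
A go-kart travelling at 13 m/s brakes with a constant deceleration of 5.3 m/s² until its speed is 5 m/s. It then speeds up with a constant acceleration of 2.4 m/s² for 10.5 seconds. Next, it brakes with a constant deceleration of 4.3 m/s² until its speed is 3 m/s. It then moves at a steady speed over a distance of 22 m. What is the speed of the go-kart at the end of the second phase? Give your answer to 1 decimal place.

Phase 1 (decelerating): v₀ = 13.0 m/s, a = -5.3 m/s².
v = v₀ + at → t = (5 − 13.0) / -5.3 = 1.51 s
v² = v₀² + 2aΔx → Δx = (5² − 13.0²)/(2·-5.3) = 13.6 m

Phase 2 (accelerating): v₀ = 5.00 m/s, a = 2.4 m/s².
v = v₀ + at = 5.00 + (2.4)(10.5) = 30.2 m/s
Δx = v₀t + ½at² = 5.00·10.5 + 0.5·2.4·10.5² = 185 m
Speed at end of phase 2 = 30.2 m/s

30.2 m/s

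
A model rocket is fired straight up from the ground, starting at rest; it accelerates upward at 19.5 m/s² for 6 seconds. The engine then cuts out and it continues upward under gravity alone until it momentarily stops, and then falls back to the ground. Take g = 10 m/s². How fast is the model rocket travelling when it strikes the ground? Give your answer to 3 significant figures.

144 m/s

Phase 1 (powered ascent): v₀ = 0 m/s, a = 19.5 m/s².
v = v₀ + at = 0 + (19.5)(6) = 117 m/s
Δx = v₀t + ½at² = 0·6 + 0.5·19.5·6² = 351 m

Phase 2 (coasting upward): v₀ = 117 m/s, a = -10 m/s².
v = v₀ + at → t = (0 − 117) / -10 = 11.7 s
v² = v₀² + 2aΔx → Δx = (0² − 117²)/(2·-10) = 684 m

Phase 3 (free fall): v₀ = 0 m/s, a = -10 m/s².
Falls 1040 m from rest: t = √(2·1040/10) = 14.4 s; v = g·t = 144 m/s.
Impact speed = 144 m/s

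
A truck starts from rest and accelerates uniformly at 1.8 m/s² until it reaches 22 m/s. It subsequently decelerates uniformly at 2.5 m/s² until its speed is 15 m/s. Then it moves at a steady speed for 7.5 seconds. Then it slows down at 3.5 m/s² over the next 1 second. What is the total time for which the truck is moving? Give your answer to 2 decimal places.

23.52 s

Phase 1 (accelerating): v₀ = 0 m/s, a = 1.8 m/s².
v = v₀ + at → t = (22 − 0) / 1.8 = 12.2 s
v² = v₀² + 2aΔx → Δx = (22² − 0²)/(2·1.8) = 134 m

Phase 2 (decelerating): v₀ = 22.0 m/s, a = -2.5 m/s².
v = v₀ + at → t = (15 − 22.0) / -2.5 = 2.80 s
v² = v₀² + 2aΔx → Δx = (15² − 22.0²)/(2·-2.5) = 51.8 m

Phase 3 (constant speed): v₀ = 15.0 m/s, a = 0 m/s².
v = v₀ + at = 15.0 + (0)(7.5) = 15.0 m/s
Δx = v₀t + ½at² = 15.0·7.5 + 0.5·0·7.5² = 112 m

Phase 4 (decelerating): v₀ = 15.0 m/s, a = -3.5 m/s².
v = v₀ + at = 15.0 + (-3.5)(1) = 11.5 m/s
Δx = v₀t + ½at² = 15.0·1 + 0.5·-3.5·1² = 13.2 m
Total time = 12.2 + 2.80 + 7.50 + 1.00 = 23.5 s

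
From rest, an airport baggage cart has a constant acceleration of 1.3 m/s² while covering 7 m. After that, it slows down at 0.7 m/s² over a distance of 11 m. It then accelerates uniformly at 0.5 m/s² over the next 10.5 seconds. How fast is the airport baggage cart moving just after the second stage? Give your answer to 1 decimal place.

Phase 1 (accelerating): v₀ = 0 m/s, a = 1.3 m/s².
v² = v₀² + 2aΔx = 0² + 2·1.3·7 = 18.2 → v = 4.27 m/s
t = (v − v₀)/a = (4.27 − 0)/1.3 = 3.28 s

Phase 2 (decelerating): v₀ = 4.27 m/s, a = -0.7 m/s².
v² = v₀² + 2aΔx = 4.27² + 2·-0.7·11 = 2.80 → v = 1.67 m/s
t = (v − v₀)/a = (1.67 − 4.27)/-0.7 = 3.70 s
Speed at end of phase 2 = 1.67 m/s

1.7 m/s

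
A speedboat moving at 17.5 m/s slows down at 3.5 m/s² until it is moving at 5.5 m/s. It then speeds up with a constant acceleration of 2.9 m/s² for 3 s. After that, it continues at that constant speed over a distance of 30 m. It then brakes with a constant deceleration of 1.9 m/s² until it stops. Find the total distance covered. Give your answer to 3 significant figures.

Phase 1 (decelerating): v₀ = 17.5 m/s, a = -3.5 m/s².
v = v₀ + at → t = (5.5 − 17.5) / -3.5 = 3.43 s
v² = v₀² + 2aΔx → Δx = (5.5² − 17.5²)/(2·-3.5) = 39.4 m

Phase 2 (accelerating): v₀ = 5.50 m/s, a = 2.9 m/s².
v = v₀ + at = 5.50 + (2.9)(3) = 14.2 m/s
Δx = v₀t + ½at² = 5.50·3 + 0.5·2.9·3² = 29.5 m

Phase 3 (constant speed): v₀ = 14.2 m/s, a = 0 m/s².
Constant speed: t = d/v = 30/14.2 = 2.11 s

Phase 4 (decelerating): v₀ = 14.2 m/s, a = -1.9 m/s².
v = v₀ + at → t = (0 − 14.2) / -1.9 = 7.47 s
v² = v₀² + 2aΔx → Δx = (0² − 14.2²)/(2·-1.9) = 53.1 m
Total distance = 39.4 + 29.5 + 30.0 + 53.1 = 152 m

152 m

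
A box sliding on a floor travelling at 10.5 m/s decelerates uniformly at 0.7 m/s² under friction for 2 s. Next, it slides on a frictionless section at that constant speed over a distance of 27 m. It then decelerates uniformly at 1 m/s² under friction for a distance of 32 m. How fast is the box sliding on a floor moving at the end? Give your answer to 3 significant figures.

Phase 1 (decelerating): v₀ = 10.5 m/s, a = -0.7 m/s².
v = v₀ + at = 10.5 + (-0.7)(2) = 9.10 m/s
Δx = v₀t + ½at² = 10.5·2 + 0.5·-0.7·2² = 19.6 m

Phase 2 (constant speed): v₀ = 9.10 m/s, a = 0 m/s².
Constant speed: t = d/v = 27/9.10 = 2.97 s

Phase 3 (decelerating): v₀ = 9.10 m/s, a = -1 m/s².
v² = v₀² + 2aΔx = 9.10² + 2·-1·32 = 18.8 → v = 4.34 m/s
t = (v − v₀)/a = (4.34 − 9.10)/-1 = 4.76 s
Final speed = 4.34 m/s

4.34 m/s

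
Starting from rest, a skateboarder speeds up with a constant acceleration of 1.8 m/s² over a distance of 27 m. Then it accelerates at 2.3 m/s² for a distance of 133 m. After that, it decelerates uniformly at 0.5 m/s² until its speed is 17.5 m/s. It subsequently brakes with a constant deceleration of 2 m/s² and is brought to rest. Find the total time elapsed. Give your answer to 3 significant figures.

39.8 s

Phase 1 (accelerating): v₀ = 0 m/s, a = 1.8 m/s².
v² = v₀² + 2aΔx = 0² + 2·1.8·27 = 97.2 → v = 9.86 m/s
t = (v − v₀)/a = (9.86 − 0)/1.8 = 5.48 s

Phase 2 (accelerating): v₀ = 9.86 m/s, a = 2.3 m/s².
v² = v₀² + 2aΔx = 9.86² + 2·2.3·133 = 709 → v = 26.6 m/s
t = (v − v₀)/a = (26.6 − 9.86)/2.3 = 7.29 s

Phase 3 (decelerating): v₀ = 26.6 m/s, a = -0.5 m/s².
v = v₀ + at → t = (17.5 − 26.6) / -0.5 = 18.3 s
v² = v₀² + 2aΔx → Δx = (17.5² − 26.6²)/(2·-0.5) = 403 m

Phase 4 (decelerating): v₀ = 17.5 m/s, a = -2 m/s².
v = v₀ + at → t = (0 − 17.5) / -2 = 8.75 s
v² = v₀² + 2aΔx → Δx = (0² − 17.5²)/(2·-2) = 76.6 m
Total time = 5.48 + 7.29 + 18.3 + 8.75 = 39.8 s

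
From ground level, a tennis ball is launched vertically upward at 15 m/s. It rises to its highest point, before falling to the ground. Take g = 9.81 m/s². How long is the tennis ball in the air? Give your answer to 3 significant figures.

3.06 s

Phase 1 (rising): v₀ = 15.0 m/s, a = -9.81 m/s².
v = v₀ + at → t = (0 − 15.0) / -9.81 = 1.53 s
v² = v₀² + 2aΔx → Δx = (0² − 15.0²)/(2·-9.81) = 11.5 m

Phase 2 (falling): v₀ = 0 m/s, a = -9.81 m/s².
Falls 11.5 m from rest: t = √(2·11.5/9.81) = 1.53 s; v = g·t = 15.0 m/s.
Total time = 1.53 + 1.53 = 3.06 s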